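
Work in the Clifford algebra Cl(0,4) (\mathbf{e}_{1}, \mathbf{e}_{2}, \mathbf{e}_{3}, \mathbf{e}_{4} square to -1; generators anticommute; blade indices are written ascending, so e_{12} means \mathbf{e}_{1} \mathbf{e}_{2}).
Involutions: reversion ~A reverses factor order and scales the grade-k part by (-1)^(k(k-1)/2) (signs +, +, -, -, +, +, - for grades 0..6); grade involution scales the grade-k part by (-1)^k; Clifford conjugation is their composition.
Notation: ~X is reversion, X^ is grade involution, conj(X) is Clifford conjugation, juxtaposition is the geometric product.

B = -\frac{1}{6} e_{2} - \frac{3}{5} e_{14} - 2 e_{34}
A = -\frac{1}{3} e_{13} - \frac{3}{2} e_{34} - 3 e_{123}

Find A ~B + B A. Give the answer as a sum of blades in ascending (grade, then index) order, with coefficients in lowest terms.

first term: 3 + \frac{7}{5} e_{13} + \frac{2}{3} e_{14} - \frac{1}{5} e_{34} - \frac{1}{18} e_{123} + 6 e_{124} + \frac{41}{20} e_{234}
second term: -3 + \frac{7}{5} e_{13} + \frac{2}{3} e_{14} - \frac{1}{5} e_{34} - \frac{1}{18} e_{123} + 6 e_{124} + \frac{41}{20} e_{234}
Answer: \frac{14}{5} e_{13} + \frac{4}{3} e_{14} - \frac{2}{5} e_{34} - \frac{1}{9} e_{123} + 12 e_{124} + \frac{41}{10} e_{234}


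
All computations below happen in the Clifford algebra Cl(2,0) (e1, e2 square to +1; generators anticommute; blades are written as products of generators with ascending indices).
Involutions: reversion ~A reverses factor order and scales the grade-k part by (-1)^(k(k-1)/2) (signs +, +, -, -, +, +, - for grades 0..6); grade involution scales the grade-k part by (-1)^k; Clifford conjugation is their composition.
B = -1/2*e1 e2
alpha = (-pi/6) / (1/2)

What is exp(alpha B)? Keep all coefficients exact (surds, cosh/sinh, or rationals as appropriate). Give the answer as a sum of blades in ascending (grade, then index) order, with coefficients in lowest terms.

B^2 = (-1/2)^2*(e1 e2)^2 = 1/4*(-1) = -1/4 (a basis 2-blade squares to minus the product of its generators' squares).
B^2 = -1/4 — a negative square means the series sums to a rotation: l = 1/2, alpha*l = -pi/6, so exp(alpha B) = cos(-pi/6) + (sin(-pi/6)/(1/2))*B = sqrt(3)/2 + (-1)*B.
Answer: sqrt(3)/2 + 1/2*e1 e2


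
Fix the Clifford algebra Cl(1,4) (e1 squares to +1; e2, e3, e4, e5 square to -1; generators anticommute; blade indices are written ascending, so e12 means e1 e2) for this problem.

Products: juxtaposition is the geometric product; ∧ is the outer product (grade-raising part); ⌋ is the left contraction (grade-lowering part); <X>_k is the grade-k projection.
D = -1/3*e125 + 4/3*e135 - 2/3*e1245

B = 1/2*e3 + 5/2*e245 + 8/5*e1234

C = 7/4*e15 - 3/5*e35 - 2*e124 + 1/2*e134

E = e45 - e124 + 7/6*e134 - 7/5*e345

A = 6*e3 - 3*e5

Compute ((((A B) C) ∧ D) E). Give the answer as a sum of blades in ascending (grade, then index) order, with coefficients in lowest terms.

step 1: -3 + 15/2*e24 + 3/2*e35 - 48/5*e124 - 15*e2345 - 24/5*e12345
step 2: -183/10 + 15*e1 - 21/8*e13 - 21/4*e15 - 24/5*e23 + 9*e24 + 12/5*e25 + 57/5*e35 + 15/4*e123 + 222/25*e124 + 15/2*e125 - 3/2*e134 + 30*e135 - 3/4*e145 + 42/5*e234 - 84/5*e245 + 105/4*e1234 + 105/8*e1245 + 9/2*e2345 - 69/25*e12345
step 3: 61/10*e125 - 122/5*e135 + 61/5*e1245 - 12*e12345
step 4: -61/5*e5 + 23/5*e12 + 854/25*e14 + 14*e25 + 12*e35 + 1037/30*e45 + 727/25*e123 + 61/10*e124 - 122/5*e134 - 427/30*e235 + 427/50*e1234 - 1037/60*e2345
Answer: -61/5*e5 + 23/5*e12 + 854/25*e14 + 14*e25 + 12*e35 + 1037/30*e45 + 727/25*e123 + 61/10*e124 - 122/5*e134 - 427/30*e235 + 427/50*e1234 - 1037/60*e2345


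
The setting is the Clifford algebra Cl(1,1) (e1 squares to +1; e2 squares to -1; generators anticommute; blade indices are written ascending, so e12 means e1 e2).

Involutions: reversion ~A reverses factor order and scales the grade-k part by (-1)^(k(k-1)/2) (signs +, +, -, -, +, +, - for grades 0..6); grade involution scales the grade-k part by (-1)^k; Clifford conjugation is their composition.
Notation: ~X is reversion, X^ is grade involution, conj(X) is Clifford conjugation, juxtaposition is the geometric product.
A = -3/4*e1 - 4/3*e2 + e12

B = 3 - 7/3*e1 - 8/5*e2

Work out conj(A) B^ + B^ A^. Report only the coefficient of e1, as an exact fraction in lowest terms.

first term: -23/60 + 77/20*e1 + 19/3*e2 - 221/45*e12
second term: -23/60 + 77/20*e1 + 19/3*e2 + 221/45*e12
Answer: 77/10


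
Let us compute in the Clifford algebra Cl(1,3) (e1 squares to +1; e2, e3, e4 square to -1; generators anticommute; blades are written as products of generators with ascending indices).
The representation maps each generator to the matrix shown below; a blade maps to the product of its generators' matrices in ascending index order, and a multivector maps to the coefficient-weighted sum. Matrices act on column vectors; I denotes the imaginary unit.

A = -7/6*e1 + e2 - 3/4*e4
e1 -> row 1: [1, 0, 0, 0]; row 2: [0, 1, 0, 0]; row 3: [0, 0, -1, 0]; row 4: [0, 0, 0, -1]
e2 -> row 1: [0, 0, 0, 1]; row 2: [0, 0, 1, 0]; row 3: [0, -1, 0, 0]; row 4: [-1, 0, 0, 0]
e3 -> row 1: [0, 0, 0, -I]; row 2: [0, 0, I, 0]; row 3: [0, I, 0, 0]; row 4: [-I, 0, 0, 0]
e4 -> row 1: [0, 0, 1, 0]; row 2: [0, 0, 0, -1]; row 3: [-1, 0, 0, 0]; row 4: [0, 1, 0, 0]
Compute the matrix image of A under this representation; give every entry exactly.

M = (-7/6)*rho(e1) + (1)*rho(e2) + (-3/4)*rho(e4), summed entrywise:
Answer: row 1: [-7/6, 0, -3/4, 1]; row 2: [0, -7/6, 1, 3/4]; row 3: [3/4, -1, 7/6, 0]; row 4: [-1, -3/4, 0, 7/6]


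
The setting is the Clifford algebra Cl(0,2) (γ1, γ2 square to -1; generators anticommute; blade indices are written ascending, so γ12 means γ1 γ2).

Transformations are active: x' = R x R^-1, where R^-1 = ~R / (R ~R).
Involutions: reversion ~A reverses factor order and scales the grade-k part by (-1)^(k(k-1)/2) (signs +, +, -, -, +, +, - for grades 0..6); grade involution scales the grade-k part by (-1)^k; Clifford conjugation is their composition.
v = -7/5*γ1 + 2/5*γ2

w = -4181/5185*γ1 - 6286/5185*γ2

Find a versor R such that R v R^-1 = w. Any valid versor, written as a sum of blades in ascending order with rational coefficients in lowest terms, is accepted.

Take R = v + w = -2288/1037*γ1 - 4212/5185*γ2. Because q(v) = q(w) = -53/25, conjugation by R sends v exactly to w.
Answer: -2288/1037*γ1 - 4212/5185*γ2


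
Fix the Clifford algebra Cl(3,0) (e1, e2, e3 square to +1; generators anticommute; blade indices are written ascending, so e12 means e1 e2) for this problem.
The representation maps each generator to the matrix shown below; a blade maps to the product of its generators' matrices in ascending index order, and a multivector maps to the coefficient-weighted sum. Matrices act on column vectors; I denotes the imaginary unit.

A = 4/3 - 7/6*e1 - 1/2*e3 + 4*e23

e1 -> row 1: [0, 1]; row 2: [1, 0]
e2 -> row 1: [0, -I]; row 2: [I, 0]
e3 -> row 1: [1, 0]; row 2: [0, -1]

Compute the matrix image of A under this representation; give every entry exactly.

Bivector images (products of the table entries): rho(e23) = rho(e2)rho(e3) = row 1: [0, I]; row 2: [I, 0].
M = (4/3)*1 + (-7/6)*rho(e1) + (-1/2)*rho(e3) + (4)*rho(e23), summed entrywise (1 is the identity matrix):
Answer: row 1: [5/6, -7/6 + 4*I]; row 2: [-7/6 + 4*I, 11/6]


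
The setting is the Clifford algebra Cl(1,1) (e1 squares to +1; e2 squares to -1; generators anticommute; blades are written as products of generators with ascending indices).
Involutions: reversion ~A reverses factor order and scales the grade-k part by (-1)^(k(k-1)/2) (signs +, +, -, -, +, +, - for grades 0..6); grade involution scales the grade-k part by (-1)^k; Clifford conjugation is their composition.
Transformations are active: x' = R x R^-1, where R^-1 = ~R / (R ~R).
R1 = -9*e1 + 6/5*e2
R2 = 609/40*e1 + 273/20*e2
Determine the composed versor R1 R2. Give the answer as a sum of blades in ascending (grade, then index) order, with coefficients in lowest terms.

Distribute over the terms of R1 (each basis-blade product reordered to ascending indices, repeated generators contracted through their squares):
(-9*e1) R2 = -5481/40 - 2457/20*e1 e2
(6/5*e2) R2 = -819/50 - 1827/100*e1 e2
Summing the partial products and collecting blades:
Answer: -30681/200 - 3528/25*e1 e2


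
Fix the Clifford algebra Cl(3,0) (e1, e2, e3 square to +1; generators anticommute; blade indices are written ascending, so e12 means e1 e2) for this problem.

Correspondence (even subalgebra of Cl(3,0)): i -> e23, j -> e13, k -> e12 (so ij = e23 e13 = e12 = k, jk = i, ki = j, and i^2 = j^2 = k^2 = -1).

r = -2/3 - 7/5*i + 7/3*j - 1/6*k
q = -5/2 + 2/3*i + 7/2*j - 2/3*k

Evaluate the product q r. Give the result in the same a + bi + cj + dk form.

In blades: q = -5/2 - 2/3*e12 + 7/2*e13 + 2/3*e23, r = -2/3 - 1/6*e12 + 7/3*e13 - 7/5*e23.
Distribute q over r term by term (generator squares from the signature, products reordered to ascending indices): (-5/2)*r = 5/3 + 5/12*e12 - 35/6*e13 + 7/2*e23; (-2/3*e12)*r = -1/9 + 4/9*e12 + 14/15*e13 + 14/9*e23; (7/2*e13)*r = -49/6 + 49/10*e12 - 7/3*e13 - 7/12*e23; (2/3*e23)*r = 14/15 + 14/9*e12 + 1/9*e13 - 4/9*e23.
Sum: -511/90 + 439/60*e12 - 641/90*e13 + 145/36*e23; translating back through the correspondence:
Answer: -511/90 + 145/36*i - 641/90*j + 439/60*k


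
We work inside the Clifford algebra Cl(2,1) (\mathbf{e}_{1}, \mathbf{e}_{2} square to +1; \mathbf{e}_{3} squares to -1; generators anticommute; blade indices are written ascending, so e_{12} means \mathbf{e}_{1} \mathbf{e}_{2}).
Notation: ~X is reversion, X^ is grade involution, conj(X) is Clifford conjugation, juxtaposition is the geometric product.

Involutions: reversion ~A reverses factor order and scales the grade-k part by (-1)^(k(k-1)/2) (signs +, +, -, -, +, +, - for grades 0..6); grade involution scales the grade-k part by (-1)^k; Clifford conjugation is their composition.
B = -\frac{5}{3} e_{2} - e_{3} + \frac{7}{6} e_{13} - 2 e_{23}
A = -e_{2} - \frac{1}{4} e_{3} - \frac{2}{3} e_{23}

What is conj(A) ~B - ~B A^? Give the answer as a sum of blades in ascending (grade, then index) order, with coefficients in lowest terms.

first term: -\frac{1}{12} - \frac{7}{24} e_{1} + \frac{7}{6} e_{2} + \frac{28}{9} e_{3} + \frac{7}{9} e_{12} - \frac{7}{12} e_{23} + \frac{7}{6} e_{123}
second term: -\frac{11}{4} + \frac{7}{24} e_{1} + \frac{1}{6} e_{2} - \frac{8}{9} e_{3} + \frac{7}{9} e_{12} + \frac{7}{12} e_{23} + \frac{7}{6} e_{123}
Answer: \frac{8}{3} - \frac{7}{12} e_{1} + e_{2} + 4 e_{3} - \frac{7}{6} e_{23}


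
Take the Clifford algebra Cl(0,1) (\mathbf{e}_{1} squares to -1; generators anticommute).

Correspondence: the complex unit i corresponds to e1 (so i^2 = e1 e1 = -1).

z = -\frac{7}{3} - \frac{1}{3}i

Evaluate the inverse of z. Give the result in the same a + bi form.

In blades: z = -\frac{7}{3} - \frac{1}{3} e_{1}.
With qbar = -\frac{7}{3} + \frac{1}{3} e_{1} (scalar fixed, mapped units negated), z qbar = \frac{50}{9} (the sum of squared coefficients), so z^-1 = qbar / (\frac{50}{9}) = -\frac{21}{50} + \frac{3}{50} e_{1}; translating back:
Answer: -\frac{21}{50} + \frac{3}{50}i


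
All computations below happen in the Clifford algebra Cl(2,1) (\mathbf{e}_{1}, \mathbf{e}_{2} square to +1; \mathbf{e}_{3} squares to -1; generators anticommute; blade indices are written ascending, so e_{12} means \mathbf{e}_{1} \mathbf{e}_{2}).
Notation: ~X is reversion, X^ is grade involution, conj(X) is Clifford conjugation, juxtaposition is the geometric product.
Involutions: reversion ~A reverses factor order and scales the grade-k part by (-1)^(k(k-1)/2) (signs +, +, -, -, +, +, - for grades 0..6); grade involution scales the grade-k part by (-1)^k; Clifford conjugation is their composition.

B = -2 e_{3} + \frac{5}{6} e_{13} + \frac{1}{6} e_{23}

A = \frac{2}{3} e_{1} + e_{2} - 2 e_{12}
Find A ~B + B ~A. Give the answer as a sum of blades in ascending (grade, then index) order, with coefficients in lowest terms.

first term: -\frac{13}{18} e_{3} - e_{13} - \frac{11}{3} e_{23} + \frac{85}{18} e_{123}
second term: -\frac{13}{18} e_{3} + e_{13} + \frac{11}{3} e_{23} - \frac{85}{18} e_{123}
Answer: -\frac{13}{9} e_{3}


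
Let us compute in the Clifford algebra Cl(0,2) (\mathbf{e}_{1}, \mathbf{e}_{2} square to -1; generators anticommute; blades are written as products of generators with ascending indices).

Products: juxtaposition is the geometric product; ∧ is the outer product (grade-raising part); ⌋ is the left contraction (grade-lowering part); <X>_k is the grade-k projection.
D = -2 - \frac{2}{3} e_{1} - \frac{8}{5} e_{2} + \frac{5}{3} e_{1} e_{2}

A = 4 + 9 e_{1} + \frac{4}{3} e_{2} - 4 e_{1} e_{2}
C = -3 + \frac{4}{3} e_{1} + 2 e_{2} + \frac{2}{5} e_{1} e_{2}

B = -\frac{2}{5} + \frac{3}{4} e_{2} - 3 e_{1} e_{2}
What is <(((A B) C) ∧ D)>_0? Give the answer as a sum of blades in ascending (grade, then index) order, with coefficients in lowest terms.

step 1: -\frac{73}{5} - \frac{23}{5} e_{1} + \frac{442}{15} e_{2} - \frac{73}{20} e_{1} e_{2}
step 2: -\frac{377}{50} + \frac{671}{50} e_{1} - \frac{9047}{75} e_{2} - \frac{39041}{900} e_{1} e_{2}
step 3: \frac{377}{25} - \frac{1636}{75} e_{1} + \frac{94994}{375} e_{2} - \frac{10387}{375} e_{1} e_{2}
step 4: \frac{377}{25}
Answer: \frac{377}{25}


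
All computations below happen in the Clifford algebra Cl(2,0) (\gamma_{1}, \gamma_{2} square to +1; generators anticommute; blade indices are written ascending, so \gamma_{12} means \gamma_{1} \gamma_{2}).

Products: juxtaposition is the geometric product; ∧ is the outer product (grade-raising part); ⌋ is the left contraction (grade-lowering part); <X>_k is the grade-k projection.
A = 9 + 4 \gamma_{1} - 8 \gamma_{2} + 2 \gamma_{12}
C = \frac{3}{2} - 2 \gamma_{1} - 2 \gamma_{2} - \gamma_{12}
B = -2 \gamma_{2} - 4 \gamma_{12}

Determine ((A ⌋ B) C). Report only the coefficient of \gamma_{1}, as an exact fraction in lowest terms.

step 1: 24 - 32 \gamma_{1} - 34 \gamma_{2} - 36 \gamma_{12}
step 2: 132 - 58 \gamma_{1} - 139 \gamma_{2} - 82 \gamma_{12}
Answer: -58


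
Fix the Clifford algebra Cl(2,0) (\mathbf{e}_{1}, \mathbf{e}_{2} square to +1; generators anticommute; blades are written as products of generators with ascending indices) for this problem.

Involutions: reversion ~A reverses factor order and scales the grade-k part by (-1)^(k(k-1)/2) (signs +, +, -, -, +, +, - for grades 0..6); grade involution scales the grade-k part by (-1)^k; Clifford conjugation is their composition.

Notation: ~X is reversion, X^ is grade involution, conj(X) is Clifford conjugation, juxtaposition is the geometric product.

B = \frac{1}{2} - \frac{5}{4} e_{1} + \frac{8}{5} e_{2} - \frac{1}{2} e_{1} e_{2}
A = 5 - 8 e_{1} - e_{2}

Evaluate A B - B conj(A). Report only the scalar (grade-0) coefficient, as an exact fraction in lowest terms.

first term: \frac{109}{10} - \frac{43}{4} e_{1} + \frac{23}{2} e_{2} - \frac{331}{20} e_{1} e_{2}
second term: -\frac{59}{10} - \frac{11}{4} e_{1} + \frac{25}{2} e_{2} - \frac{331}{20} e_{1} e_{2}
Answer: \frac{84}{5}


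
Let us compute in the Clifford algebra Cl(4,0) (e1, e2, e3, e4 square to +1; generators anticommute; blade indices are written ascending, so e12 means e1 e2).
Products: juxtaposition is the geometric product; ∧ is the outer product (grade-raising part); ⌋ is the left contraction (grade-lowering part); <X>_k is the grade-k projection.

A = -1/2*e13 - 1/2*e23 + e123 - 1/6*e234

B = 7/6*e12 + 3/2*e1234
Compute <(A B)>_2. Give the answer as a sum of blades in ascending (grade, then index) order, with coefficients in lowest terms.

step 1: -1/4*e1 - 7/6*e3 - 3/2*e4 + 7/12*e13 + 3/4*e14 - 7/12*e23 - 3/4*e24 + 7/36*e134
step 2: 7/12*e13 + 3/4*e14 - 7/12*e23 - 3/4*e24
Answer: 7/12*e13 + 3/4*e14 - 7/12*e23 - 3/4*e24


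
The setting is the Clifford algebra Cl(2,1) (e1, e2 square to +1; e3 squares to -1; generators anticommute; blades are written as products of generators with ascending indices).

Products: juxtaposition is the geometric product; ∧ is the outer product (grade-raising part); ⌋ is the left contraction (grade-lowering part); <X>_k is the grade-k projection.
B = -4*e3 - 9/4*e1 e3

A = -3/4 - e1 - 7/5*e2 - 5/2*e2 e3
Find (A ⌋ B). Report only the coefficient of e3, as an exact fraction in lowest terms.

step 1: 21/4*e3 + 27/16*e1 e3
Answer: 21/4


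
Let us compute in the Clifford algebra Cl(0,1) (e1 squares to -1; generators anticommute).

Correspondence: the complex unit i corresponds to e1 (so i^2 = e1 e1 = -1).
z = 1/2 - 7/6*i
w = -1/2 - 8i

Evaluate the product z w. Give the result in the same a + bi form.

In blades: z = 1/2 - 7/6*e1, w = -1/2 - 8*e1.
Distribute z over w term by term (generator squares from the signature, products reordered to ascending indices): (1/2)*w = -1/4 - 4*e1; (-7/6*e1)*w = -28/3 + 7/12*e1.
Sum: -115/12 - 41/12*e1; translating back through the correspondence:
Answer: -115/12 - 41/12*i


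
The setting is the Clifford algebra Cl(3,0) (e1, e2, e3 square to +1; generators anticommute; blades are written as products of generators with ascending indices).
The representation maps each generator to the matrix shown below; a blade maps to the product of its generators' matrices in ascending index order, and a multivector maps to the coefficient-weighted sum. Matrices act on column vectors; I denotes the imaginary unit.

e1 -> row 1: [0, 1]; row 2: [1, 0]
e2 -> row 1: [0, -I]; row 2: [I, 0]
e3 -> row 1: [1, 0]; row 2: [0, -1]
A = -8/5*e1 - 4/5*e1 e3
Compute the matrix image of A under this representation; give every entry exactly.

Bivector images (products of the table entries): rho(e1 e3) = rho(e1)rho(e3) = row 1: [0, -1]; row 2: [1, 0].
M = (-8/5)*rho(e1) + (-4/5)*rho(e1 e3), summed entrywise:
Answer: row 1: [0, -4/5]; row 2: [-12/5, 0]


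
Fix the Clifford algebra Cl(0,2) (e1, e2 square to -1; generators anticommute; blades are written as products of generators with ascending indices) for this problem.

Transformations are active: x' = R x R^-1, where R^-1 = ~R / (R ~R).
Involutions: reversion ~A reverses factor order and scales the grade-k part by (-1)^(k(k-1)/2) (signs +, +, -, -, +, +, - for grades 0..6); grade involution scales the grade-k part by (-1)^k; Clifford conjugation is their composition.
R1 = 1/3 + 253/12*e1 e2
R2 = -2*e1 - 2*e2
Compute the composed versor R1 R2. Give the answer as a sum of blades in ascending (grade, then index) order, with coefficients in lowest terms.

Distribute over the terms of R1 (each basis-blade product reordered to ascending indices, repeated generators contracted through their squares):
(1/3) R2 = -2/3*e1 - 2/3*e2
(253/12*e1 e2) R2 = 253/6*e1 - 253/6*e2
Summing the partial products and collecting blades:
Answer: 83/2*e1 - 257/6*e2


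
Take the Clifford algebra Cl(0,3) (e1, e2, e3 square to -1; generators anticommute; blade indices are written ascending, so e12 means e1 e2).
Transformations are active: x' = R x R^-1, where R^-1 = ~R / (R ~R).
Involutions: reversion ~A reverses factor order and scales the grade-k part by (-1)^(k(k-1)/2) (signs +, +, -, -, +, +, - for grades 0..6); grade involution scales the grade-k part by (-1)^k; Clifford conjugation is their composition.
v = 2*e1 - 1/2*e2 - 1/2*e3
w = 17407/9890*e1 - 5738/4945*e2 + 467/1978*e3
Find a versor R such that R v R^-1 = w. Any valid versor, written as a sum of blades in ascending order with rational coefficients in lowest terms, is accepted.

Since q(v) = q(w) = -9/2, the sum R = v + w = 37187/9890*e1 - 16421/9890*e2 - 261/989*e3 does the job whenever invertible.
Answer: 37187/9890*e1 - 16421/9890*e2 - 261/989*e3


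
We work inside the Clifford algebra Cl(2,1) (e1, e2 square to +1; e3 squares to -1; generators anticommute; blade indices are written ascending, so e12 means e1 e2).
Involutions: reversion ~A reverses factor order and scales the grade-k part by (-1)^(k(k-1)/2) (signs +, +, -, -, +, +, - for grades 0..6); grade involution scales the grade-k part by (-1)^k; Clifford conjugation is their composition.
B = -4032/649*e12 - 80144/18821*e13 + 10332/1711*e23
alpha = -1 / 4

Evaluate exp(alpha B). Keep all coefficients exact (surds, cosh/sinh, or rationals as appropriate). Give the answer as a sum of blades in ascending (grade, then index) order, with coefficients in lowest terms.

B^2 term by term: the squares give (-4032/649)^2*(e12)^2 + (-80144/18821)^2*(e13)^2 + (10332/1711)^2*(e23)^2 = 16257024/421201*(-1) + 6423060736/354230041*(+1) + 106750224/2927521*(+1) = 16 (each basis 2-blade squares to minus the product of its generators' squares); cross terms between blades sharing an index anticommute and cancel. So B^2 = 16.
B^2 = 16 — the series telescopes hyperbolically here: l = 4, alpha*l = -1, so exp(alpha B) = cosh(-1) + (sinh(-1)/4)*B = cosh(1) + (-sinh(1)/4)*B.
Answer: cosh(1) + 1008*sinh(1)/649*e12 + 20036*sinh(1)/18821*e13 - 2583*sinh(1)/1711*e23


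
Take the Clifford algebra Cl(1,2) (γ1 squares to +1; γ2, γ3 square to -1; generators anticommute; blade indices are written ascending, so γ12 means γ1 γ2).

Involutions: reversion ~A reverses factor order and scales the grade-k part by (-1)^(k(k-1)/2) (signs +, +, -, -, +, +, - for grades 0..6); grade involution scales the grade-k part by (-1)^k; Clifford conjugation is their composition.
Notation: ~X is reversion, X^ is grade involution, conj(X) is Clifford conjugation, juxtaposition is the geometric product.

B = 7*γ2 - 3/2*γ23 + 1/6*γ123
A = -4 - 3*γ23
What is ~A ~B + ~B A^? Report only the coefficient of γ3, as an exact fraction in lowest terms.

first term: -9/2 + 1/2*γ1 - 28*γ2 + 21*γ3 - 6*γ23 + 2/3*γ123
second term: 9/2 - 1/2*γ1 - 28*γ2 + 21*γ3 - 6*γ23 + 2/3*γ123
Answer: 42


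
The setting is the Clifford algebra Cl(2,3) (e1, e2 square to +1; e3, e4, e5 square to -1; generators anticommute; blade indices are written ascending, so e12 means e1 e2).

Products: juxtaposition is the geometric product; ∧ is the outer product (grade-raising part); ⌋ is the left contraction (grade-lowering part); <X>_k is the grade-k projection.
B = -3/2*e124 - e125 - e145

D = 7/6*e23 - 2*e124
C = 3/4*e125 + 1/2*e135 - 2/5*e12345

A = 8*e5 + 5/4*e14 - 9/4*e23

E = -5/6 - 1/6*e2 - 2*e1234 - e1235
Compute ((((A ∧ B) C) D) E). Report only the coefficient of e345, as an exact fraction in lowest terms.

step 1: 12*e1245 + 9/4*e12345
step 2: 9/10 - 24/5*e3 + 9*e4 + 9/8*e24 + 27/16*e34 + 6*e234
step 3: -9/4*e1 - 28/5*e2 + 7*e4 + 18*e12 - 12*e13 + 21/20*e23 + 63/32*e24 + 21/16*e34 + 27/8*e123 - 9/5*e124 + 21/2*e234 + 48/5*e1234
step 4: -274/15 - 177/8*e1 + 14/3*e2 - 137/40*e3 - 2353/192*e4 - 27/8*e5 - 12*e12 + 29/2*e13 - 12/5*e14 - 21/20*e15 - 7/8*e23 - 4699/192*e24 - 12*e25 + 1061/32*e34 + 18*e35 + 48/5*e45 - 301/16*e123 + 3/2*e124 - 64/5*e134 - 28/5*e135 + 21/2*e145 - 143/32*e234 + 9/4*e235 + 9/5*e345 - 8*e1234 - 21/16*e1245 - 63/32*e1345 + 7*e12345
Answer: 9/5


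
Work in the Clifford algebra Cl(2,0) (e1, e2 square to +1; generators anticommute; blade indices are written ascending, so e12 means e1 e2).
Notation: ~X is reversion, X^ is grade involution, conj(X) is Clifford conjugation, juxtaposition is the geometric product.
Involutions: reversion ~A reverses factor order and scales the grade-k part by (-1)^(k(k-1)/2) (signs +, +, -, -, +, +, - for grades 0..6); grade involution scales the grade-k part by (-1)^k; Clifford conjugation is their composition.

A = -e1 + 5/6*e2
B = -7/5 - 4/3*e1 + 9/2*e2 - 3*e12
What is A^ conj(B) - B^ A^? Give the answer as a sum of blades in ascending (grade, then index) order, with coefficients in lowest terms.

first term: 61/12 + 11/10*e1 + 25/6*e2 - 61/18*e12
second term: 61/12 + 11/10*e1 + 25/6*e2 + 61/18*e12
Answer: -61/9*e12


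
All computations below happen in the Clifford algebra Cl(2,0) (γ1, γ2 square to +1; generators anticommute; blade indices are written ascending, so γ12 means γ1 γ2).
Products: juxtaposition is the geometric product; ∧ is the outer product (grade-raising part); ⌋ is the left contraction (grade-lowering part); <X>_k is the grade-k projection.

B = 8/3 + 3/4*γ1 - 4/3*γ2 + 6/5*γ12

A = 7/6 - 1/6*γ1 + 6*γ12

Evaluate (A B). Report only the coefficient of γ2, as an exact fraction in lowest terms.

step 1: -1517/360 - 545/72*γ1 - 563/90*γ2 + 793/45*γ12
Answer: -563/90


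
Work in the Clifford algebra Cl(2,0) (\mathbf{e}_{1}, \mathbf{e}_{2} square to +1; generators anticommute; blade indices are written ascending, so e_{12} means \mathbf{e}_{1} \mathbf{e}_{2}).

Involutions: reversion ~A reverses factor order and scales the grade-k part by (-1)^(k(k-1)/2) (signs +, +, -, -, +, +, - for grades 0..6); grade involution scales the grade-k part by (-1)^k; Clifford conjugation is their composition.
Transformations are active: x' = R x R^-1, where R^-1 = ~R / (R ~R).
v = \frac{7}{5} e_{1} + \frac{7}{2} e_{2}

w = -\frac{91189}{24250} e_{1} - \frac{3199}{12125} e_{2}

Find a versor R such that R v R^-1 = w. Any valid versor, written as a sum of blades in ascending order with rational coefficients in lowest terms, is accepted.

Why this works: both vectors square to \frac{1421}{100}, so q(v) = q(w) and R = v + w = -\frac{57239}{24250} e_{1} + \frac{78477}{24250} e_{2} carries v to w — its own direction survives, the complement (v - w)/2 flips.
Answer: -\frac{57239}{24250} e_{1} + \frac{78477}{24250} e_{2}


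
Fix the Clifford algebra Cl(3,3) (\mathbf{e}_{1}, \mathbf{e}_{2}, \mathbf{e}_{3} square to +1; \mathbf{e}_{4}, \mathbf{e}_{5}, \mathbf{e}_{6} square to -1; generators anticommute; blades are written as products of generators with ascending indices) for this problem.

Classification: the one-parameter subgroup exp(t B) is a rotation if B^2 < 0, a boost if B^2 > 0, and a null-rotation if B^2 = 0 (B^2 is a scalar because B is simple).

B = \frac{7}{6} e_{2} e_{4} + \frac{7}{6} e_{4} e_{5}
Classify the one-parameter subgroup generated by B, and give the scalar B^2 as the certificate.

B^2 term by term: the squares give (\frac{7}{6})^2*(e_{2} e_{4})^2 + (\frac{7}{6})^2*(e_{4} e_{5})^2 = \frac{49}{36}*(+1) + \frac{49}{36}*(-1) = 0 (each basis 2-blade squares to minus the product of its generators' squares); cross terms between blades sharing an index anticommute and cancel. So B^2 = 0.
Answer: null-rotation, certificate B^2 = 0. The scalar 0 is the complete invariant here: its sign names the subgroup type.


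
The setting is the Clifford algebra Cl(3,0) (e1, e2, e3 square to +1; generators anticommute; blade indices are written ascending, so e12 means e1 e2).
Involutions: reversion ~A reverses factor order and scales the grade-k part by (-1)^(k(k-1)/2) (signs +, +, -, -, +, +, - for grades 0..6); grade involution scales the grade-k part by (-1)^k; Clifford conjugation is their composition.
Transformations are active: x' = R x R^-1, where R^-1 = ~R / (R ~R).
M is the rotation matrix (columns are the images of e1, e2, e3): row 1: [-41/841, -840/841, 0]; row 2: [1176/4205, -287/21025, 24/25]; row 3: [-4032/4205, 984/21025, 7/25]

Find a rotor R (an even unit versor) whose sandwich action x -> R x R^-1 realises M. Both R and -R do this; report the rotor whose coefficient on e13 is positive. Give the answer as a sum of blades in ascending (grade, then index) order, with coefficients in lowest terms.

Method: write R = a + b12*e12 + b13*e13 + b23*e23 with a^2 + b12^2 + b13^2 + b23^2 = 1 (so R^-1 = ~R). Expanding the columns R e_j ~R gives tr M = 4a^2 - 1 and, from the antisymmetric part, M21 - M12 = -4a*b12, M13 - M31 = 4a*b13, M32 - M23 = -4a*b23.
Here tr M = 183/841, so a^2 = (1 + tr M)/4 = 256/841 and a = ±16/29. Taking a = 16/29: M21 - M12 = 5376/4205, M13 - M31 = 4032/4205, M32 - M23 = -768/841, giving b12 = -84/145, b13 = 63/145, b23 = 12/29, i.e. R = 16/29 - 84/145*e12 + 63/145*e13 + 12/29*e23.
Its e13 coefficient is already positive.
Answer: 16/29 - 84/145*e12 + 63/145*e13 + 12/29*e23. Uniqueness: Spin(3) -> SO(3) maps R and -R to the same rotation of trace 183/841; fixing the sign of the e13 coefficient removes the ambiguity.


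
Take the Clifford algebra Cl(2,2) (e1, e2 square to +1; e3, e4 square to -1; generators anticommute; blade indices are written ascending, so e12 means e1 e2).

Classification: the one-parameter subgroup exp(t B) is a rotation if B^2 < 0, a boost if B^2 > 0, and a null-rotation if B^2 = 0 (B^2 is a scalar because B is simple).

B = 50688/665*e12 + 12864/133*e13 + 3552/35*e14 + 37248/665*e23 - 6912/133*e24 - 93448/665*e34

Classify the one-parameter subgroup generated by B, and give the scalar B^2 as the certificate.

B^2 term by term: the squares give (50688/665)^2*(e12)^2 + (12864/133)^2*(e13)^2 + (3552/35)^2*(e14)^2 + (37248/665)^2*(e23)^2 + (-6912/133)^2*(e24)^2 + (-93448/665)^2*(e34)^2 = 2569273344/442225*(-1) + 165482496/17689*(+1) + 12616704/1225*(+1) + 1387413504/442225*(+1) + 47775744/17689*(+1) + 8732528704/442225*(-1) = -64 (each basis 2-blade squares to minus the product of its generators' squares); cross terms between blades sharing an index anticommute and cancel; the commuting (index-disjoint) pairs give grade-4 terms 2*c*c'*(blade product), which cancel blade by blade — e1234: -9473384448/442225 + 177831936/17689 + 264609792/23275 = 0 — confirming B is simple. So B^2 = -64.
Answer: rotation, certificate B^2 = -64. Because -64 is invariant under every versor sandwich, the classification follows from its sign alone.


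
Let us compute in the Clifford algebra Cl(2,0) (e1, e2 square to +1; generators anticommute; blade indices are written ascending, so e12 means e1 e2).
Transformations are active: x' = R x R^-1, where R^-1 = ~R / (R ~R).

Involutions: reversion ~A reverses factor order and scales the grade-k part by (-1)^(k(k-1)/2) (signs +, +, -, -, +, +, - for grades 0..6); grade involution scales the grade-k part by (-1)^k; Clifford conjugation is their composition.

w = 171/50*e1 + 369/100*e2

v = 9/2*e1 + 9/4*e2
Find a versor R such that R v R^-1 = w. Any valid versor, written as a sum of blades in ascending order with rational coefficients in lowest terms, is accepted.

Key observation: q(v) = q(w) = 405/16 (sandwiches preserve the norm), so R = v + w = 198/25*e1 + 297/50*e2 works whenever it is invertible — the component of v along it is kept and (v - w)/2 reverses, sending v to w.
Answer: 198/25*e1 + 297/50*e2


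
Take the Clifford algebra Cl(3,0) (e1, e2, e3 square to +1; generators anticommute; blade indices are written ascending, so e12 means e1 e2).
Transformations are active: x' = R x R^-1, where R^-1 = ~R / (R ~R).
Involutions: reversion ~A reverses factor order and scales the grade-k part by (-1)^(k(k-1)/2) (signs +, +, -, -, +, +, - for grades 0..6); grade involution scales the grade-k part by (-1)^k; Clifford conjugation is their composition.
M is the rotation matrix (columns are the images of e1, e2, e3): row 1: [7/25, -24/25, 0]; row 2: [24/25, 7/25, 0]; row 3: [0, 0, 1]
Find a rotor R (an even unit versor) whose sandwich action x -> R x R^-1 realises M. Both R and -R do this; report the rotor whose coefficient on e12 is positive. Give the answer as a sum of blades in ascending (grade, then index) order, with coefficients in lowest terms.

Method: write R = a + b12*e12 + b13*e13 + b23*e23 with a^2 + b12^2 + b13^2 + b23^2 = 1 (so R^-1 = ~R). Expanding the columns R e_j ~R gives tr M = 4a^2 - 1 and, from the antisymmetric part, M21 - M12 = -4a*b12, M13 - M31 = 4a*b13, M32 - M23 = -4a*b23.
Here tr M = 39/25, so a^2 = (1 + tr M)/4 = 16/25 and a = ±4/5. Taking a = 4/5: M21 - M12 = 48/25, M13 - M31 = 0, M32 - M23 = 0, giving b12 = -3/5, b13 = 0, b23 = 0, i.e. R = 4/5 - 3/5*e12.
Its e12 coefficient is negative, so report the other preimage -R.
Answer: -4/5 + 3/5*e12. Key observation: the double cover Spin(3) -> SO(3) sends R and -R to the same matrix (trace 39/25 here), so the stated sign of the e12 coefficient is what selects one sheet.


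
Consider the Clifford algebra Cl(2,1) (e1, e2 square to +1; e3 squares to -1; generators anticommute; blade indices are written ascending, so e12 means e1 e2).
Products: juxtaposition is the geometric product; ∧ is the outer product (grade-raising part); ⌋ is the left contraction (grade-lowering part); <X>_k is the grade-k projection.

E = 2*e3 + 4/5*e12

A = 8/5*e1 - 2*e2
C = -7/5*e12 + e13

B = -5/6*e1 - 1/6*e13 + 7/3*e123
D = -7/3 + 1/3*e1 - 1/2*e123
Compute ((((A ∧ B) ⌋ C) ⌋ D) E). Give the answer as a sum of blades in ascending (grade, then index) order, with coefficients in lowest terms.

step 1: -5/3*e12 - 1/3*e123
step 2: -7/3
step 3: 49/9 - 7/9*e1 + 7/6*e123
step 4: -28/45*e2 + 448/45*e3 + 91/45*e12 - 14/9*e13
Answer: -28/45*e2 + 448/45*e3 + 91/45*e12 - 14/9*e13


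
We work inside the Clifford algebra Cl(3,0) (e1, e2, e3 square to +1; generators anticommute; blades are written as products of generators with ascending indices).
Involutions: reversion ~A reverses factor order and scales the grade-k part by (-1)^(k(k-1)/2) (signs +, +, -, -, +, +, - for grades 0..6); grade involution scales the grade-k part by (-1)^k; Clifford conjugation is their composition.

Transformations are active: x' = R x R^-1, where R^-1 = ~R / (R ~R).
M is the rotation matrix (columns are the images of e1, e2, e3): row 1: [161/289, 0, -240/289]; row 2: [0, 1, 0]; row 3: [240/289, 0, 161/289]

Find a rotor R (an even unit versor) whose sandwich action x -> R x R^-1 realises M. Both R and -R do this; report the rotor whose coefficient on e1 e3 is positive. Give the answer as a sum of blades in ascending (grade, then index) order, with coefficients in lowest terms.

Method: write R = a + b12*e1 e2 + b13*e1 e3 + b23*e2 e3 with a^2 + b12^2 + b13^2 + b23^2 = 1 (so R^-1 = ~R). Expanding the columns R e_j ~R gives tr M = 4a^2 - 1 and, from the antisymmetric part, M21 - M12 = -4a*b12, M13 - M31 = 4a*b13, M32 - M23 = -4a*b23.
Here tr M = 611/289, so a^2 = (1 + tr M)/4 = 225/289 and a = ±15/17. Taking a = 15/17: M21 - M12 = 0, M13 - M31 = -480/289, M32 - M23 = 0, giving b12 = 0, b13 = -8/17, b23 = 0, i.e. R = 15/17 - 8/17*e1 e3.
Its e1 e3 coefficient is negative, so report the other preimage -R.
Answer: -15/17 + 8/17*e1 e3. Note: both R and -R realise this M (trace 611/289); the covering map identifies them, and the e1 e3-coefficient sign is the tie-breaker.


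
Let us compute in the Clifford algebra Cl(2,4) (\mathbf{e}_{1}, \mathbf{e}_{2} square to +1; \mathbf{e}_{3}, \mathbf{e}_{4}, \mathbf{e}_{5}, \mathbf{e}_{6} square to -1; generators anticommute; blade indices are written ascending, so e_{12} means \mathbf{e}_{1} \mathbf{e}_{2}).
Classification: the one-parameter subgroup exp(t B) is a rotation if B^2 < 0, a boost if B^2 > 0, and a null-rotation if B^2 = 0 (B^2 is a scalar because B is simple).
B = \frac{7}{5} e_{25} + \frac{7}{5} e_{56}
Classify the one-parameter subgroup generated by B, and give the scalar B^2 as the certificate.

B^2 term by term: the squares give (\frac{7}{5})^2*(e_{25})^2 + (\frac{7}{5})^2*(e_{56})^2 = \frac{49}{25}*(+1) + \frac{49}{25}*(-1) = 0 (each basis 2-blade squares to minus the product of its generators' squares); cross terms between blades sharing an index anticommute and cancel. So B^2 = 0.
Answer: null-rotation, certificate B^2 = 0. Note: conjugating B changes its blade decomposition but never the scalar B^2 = 0, whose sign settles the classification.


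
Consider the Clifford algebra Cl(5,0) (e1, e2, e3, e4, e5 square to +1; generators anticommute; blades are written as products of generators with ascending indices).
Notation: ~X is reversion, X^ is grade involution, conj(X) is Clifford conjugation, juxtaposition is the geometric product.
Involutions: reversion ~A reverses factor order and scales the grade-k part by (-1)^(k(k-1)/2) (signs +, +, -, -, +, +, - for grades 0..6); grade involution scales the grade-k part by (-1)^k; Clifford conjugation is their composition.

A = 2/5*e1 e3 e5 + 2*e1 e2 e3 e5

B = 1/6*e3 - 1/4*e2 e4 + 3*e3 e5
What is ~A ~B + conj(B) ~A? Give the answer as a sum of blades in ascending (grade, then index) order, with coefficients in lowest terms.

first term: -6/5*e1 + 6*e1 e2 + 1/15*e1 e5 - 1/3*e1 e2 e5 - 1/2*e1 e3 e4 e5 + 1/10*e1 e2 e3 e4 e5
second term: -6/5*e1 + 6*e1 e2 - 1/15*e1 e5 - 1/3*e1 e2 e5 + 1/2*e1 e3 e4 e5 + 1/10*e1 e2 e3 e4 e5
Answer: -12/5*e1 + 12*e1 e2 - 2/3*e1 e2 e5 + 1/5*e1 e2 e3 e4 e5


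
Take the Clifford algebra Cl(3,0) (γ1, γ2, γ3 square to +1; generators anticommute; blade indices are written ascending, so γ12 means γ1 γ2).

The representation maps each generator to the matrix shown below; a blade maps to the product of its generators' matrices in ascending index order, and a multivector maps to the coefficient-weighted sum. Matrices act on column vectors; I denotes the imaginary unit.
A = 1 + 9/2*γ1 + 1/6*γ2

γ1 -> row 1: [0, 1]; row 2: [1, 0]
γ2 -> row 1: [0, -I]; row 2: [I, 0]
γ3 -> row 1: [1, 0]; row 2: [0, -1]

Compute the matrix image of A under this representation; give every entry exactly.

M = (1)*1 + (9/2)*rho(γ1) + (1/6)*rho(γ2), summed entrywise (1 is the identity matrix):
Answer: row 1: [1, 9/2 - I/6]; row 2: [9/2 + I/6, 1]


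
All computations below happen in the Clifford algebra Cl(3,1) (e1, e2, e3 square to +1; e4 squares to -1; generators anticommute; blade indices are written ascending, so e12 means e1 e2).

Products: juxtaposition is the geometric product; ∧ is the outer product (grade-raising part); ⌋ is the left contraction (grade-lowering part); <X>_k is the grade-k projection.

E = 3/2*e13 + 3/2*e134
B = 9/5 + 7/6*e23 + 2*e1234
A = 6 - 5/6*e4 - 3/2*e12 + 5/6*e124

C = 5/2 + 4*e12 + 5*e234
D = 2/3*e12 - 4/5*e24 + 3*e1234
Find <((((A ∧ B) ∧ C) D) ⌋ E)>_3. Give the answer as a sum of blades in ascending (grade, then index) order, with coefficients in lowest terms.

step 1: 54/5 - 3/2*e4 - 27/10*e12 + 7*e23 + 3/2*e124 - 35/36*e234 + 12*e1234
step 2: 27 - 15/4*e4 + 729/20*e12 + 35/2*e23 - 9/4*e124 + 3713/72*e234 + 30*e1234
step 3: -1143/10 - 18349/120*e1 + 3*e2 + 8641/180*e3 + 3/2*e4 + 18*e12 + 37/3*e13 - 4083/50*e14 - 108/5*e24 - 2307/20*e34 - 45/4*e123 - 5/2*e124 - 3713/108*e134 + 81*e1234
step 4: -5045/72 - 7351/30*e1 - 42749/400*e3 - 37/2*e4 - 1737/10*e13 - 8641/120*e14 - 18349/80*e34 - 3429/20*e134
step 5: -3429/20*e134
Answer: -3429/20*e134


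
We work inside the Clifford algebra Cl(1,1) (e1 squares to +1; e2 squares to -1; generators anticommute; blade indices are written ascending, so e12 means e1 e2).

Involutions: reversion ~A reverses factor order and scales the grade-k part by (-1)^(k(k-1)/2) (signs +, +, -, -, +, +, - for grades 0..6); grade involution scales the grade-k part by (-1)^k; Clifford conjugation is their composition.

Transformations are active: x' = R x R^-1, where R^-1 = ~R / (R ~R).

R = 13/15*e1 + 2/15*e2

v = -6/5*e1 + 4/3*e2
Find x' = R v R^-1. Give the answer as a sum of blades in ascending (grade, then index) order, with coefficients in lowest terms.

~R = 13/15*e1 + 2/15*e2, and R ~R = 11/15, so R^-1 = ~R / (11/15).
R v = -274/225 + 296/225*e12
Answer: -4154/2475*e1 - 4396/2475*e2


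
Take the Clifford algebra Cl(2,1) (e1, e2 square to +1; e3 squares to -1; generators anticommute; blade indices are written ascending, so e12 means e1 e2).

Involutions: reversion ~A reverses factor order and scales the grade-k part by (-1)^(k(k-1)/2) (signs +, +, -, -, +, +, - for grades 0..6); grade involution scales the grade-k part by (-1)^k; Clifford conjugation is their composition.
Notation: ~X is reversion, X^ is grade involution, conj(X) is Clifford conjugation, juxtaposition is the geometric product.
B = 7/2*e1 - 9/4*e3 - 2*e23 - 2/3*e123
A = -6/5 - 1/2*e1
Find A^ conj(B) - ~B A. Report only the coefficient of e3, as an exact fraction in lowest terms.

first term: -7/4 + 21/5*e1 - 27/10*e3 + 9/8*e13 - 41/15*e23 + 9/5*e123
second term: -7/4 - 21/5*e1 + 27/10*e3 - 9/8*e13 - 41/15*e23 - 9/5*e123
Answer: -27/5


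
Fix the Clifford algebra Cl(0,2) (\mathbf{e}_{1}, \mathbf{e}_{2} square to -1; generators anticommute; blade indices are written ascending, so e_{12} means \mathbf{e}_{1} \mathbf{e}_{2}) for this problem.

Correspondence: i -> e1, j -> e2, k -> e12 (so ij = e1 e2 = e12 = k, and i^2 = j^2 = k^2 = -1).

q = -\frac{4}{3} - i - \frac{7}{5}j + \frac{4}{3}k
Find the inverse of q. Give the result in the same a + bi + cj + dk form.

In blades: q = -\frac{4}{3} - e_{1} - \frac{7}{5} e_{2} + \frac{4}{3} e_{12}.
With qbar = -\frac{4}{3} + e_{1} + \frac{7}{5} e_{2} - \frac{4}{3} e_{12} (scalar fixed, mapped units negated), q qbar = \frac{1466}{225} (the sum of squared coefficients), so q^-1 = qbar / (\frac{1466}{225}) = -\frac{150}{733} + \frac{225}{1466} e_{1} + \frac{315}{1466} e_{2} - \frac{150}{733} e_{12}; translating back:
Answer: -\frac{150}{733} + \frac{225}{1466}i + \frac{315}{1466}j - \frac{150}{733}k
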